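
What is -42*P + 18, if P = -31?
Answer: 1320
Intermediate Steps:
-42*P + 18 = -42*(-31) + 18 = 1302 + 18 = 1320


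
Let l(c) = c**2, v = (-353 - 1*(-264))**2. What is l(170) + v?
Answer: 36821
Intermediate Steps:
v = 7921 (v = (-353 + 264)**2 = (-89)**2 = 7921)
l(170) + v = 170**2 + 7921 = 28900 + 7921 = 36821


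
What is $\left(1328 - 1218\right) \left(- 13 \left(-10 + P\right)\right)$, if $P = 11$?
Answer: $-1430$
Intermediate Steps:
$\left(1328 - 1218\right) \left(- 13 \left(-10 + P\right)\right) = \left(1328 - 1218\right) \left(- 13 \left(-10 + 11\right)\right) = 110 \left(\left(-13\right) 1\right) = 110 \left(-13\right) = -1430$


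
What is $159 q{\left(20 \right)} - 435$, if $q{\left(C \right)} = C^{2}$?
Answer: $63165$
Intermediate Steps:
$159 q{\left(20 \right)} - 435 = 159 \cdot 20^{2} - 435 = 159 \cdot 400 - 435 = 63600 - 435 = 63165$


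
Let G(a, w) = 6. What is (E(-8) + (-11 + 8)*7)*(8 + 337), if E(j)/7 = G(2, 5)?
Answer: 7245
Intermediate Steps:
E(j) = 42 (E(j) = 7*6 = 42)
(E(-8) + (-11 + 8)*7)*(8 + 337) = (42 + (-11 + 8)*7)*(8 + 337) = (42 - 3*7)*345 = (42 - 21)*345 = 21*345 = 7245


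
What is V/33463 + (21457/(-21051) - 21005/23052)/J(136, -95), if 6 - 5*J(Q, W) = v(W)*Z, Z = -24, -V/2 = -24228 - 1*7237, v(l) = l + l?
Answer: 46408769156374475/24650060364213768 ≈ 1.8827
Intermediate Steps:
v(l) = 2*l
V = 62930 (V = -2*(-24228 - 1*7237) = -2*(-24228 - 7237) = -2*(-31465) = 62930)
J(Q, W) = 6/5 + 48*W/5 (J(Q, W) = 6/5 - 2*W*(-24)/5 = 6/5 - (-48)*W/5 = 6/5 + 48*W/5)
V/33463 + (21457/(-21051) - 21005/23052)/J(136, -95) = 62930/33463 + (21457/(-21051) - 21005/23052)/(6/5 + (48/5)*(-95)) = 62930*(1/33463) + (21457*(-1/21051) - 21005*1/23052)/(6/5 - 912) = 62930/33463 + (-21457/21051 - 21005/23052)/(-4554/5) = 62930/33463 - 312267673/161755884*(-5/4554) = 62930/33463 + 1561338365/736636295736 = 46408769156374475/24650060364213768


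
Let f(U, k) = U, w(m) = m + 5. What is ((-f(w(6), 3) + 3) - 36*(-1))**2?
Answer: 784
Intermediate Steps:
w(m) = 5 + m
((-f(w(6), 3) + 3) - 36*(-1))**2 = ((-(5 + 6) + 3) - 36*(-1))**2 = ((-1*11 + 3) + 36)**2 = ((-11 + 3) + 36)**2 = (-8 + 36)**2 = 28**2 = 784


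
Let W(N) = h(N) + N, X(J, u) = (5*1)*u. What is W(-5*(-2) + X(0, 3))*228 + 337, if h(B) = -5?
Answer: 4897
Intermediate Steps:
X(J, u) = 5*u
W(N) = -5 + N
W(-5*(-2) + X(0, 3))*228 + 337 = (-5 + (-5*(-2) + 5*3))*228 + 337 = (-5 + (10 + 15))*228 + 337 = (-5 + 25)*228 + 337 = 20*228 + 337 = 4560 + 337 = 4897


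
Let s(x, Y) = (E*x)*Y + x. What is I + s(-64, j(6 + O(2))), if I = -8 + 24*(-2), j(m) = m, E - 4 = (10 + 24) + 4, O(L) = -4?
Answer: -5496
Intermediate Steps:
E = 42 (E = 4 + ((10 + 24) + 4) = 4 + (34 + 4) = 4 + 38 = 42)
s(x, Y) = x + 42*Y*x (s(x, Y) = (42*x)*Y + x = 42*Y*x + x = x + 42*Y*x)
I = -56 (I = -8 - 48 = -56)
I + s(-64, j(6 + O(2))) = -56 - 64*(1 + 42*(6 - 4)) = -56 - 64*(1 + 42*2) = -56 - 64*(1 + 84) = -56 - 64*85 = -56 - 5440 = -5496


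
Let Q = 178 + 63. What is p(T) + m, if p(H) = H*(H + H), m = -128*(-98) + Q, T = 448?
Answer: 414193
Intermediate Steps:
Q = 241
m = 12785 (m = -128*(-98) + 241 = 12544 + 241 = 12785)
p(H) = 2*H**2 (p(H) = H*(2*H) = 2*H**2)
p(T) + m = 2*448**2 + 12785 = 2*200704 + 12785 = 401408 + 12785 = 414193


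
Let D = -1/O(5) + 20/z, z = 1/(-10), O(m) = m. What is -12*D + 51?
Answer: 12267/5 ≈ 2453.4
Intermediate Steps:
z = -⅒ ≈ -0.10000
D = -1001/5 (D = -1/5 + 20/(-⅒) = -1*⅕ + 20*(-10) = -⅕ - 200 = -1001/5 ≈ -200.20)
-12*D + 51 = -12*(-1001/5) + 51 = 12012/5 + 51 = 12267/5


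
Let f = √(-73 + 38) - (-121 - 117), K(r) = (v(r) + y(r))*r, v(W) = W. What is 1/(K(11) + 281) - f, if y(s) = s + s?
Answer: -153271/644 - I*√35 ≈ -238.0 - 5.9161*I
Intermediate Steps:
y(s) = 2*s
K(r) = 3*r² (K(r) = (r + 2*r)*r = (3*r)*r = 3*r²)
f = 238 + I*√35 (f = √(-35) - 1*(-238) = I*√35 + 238 = 238 + I*√35 ≈ 238.0 + 5.9161*I)
1/(K(11) + 281) - f = 1/(3*11² + 281) - (238 + I*√35) = 1/(3*121 + 281) + (-238 - I*√35) = 1/(363 + 281) + (-238 - I*√35) = 1/644 + (-238 - I*√35) = -153271/644 - I*√35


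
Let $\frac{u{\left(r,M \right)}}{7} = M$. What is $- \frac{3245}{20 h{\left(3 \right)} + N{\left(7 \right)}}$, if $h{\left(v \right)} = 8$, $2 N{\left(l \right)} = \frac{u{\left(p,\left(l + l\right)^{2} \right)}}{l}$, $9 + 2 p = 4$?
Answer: $- \frac{3245}{258} \approx -12.578$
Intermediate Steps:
$p = - \frac{5}{2}$ ($p = - \frac{9}{2} + \frac{1}{2} \cdot 4 = - \frac{9}{2} + 2 = - \frac{5}{2} \approx -2.5$)
$u{\left(r,M \right)} = 7 M$
$N{\left(l \right)} = 14 l$ ($N{\left(l \right)} = \frac{7 \left(l + l\right)^{2} \frac{1}{l}}{2} = \frac{7 \left(2 l\right)^{2} \frac{1}{l}}{2} = \frac{7 \cdot 4 l^{2} \frac{1}{l}}{2} = \frac{28 l^{2} \frac{1}{l}}{2} = \frac{28 l}{2} = 14 l$)
$- \frac{3245}{20 h{\left(3 \right)} + N{\left(7 \right)}} = - \frac{3245}{20 \cdot 8 + 14 \cdot 7} = - \frac{3245}{160 + 98} = - \frac{3245}{258}$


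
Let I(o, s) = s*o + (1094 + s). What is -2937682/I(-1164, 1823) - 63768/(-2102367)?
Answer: 2103737864178/1485010434395 ≈ 1.4166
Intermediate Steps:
I(o, s) = 1094 + s + o*s (I(o, s) = o*s + (1094 + s) = 1094 + s + o*s)
-2937682/I(-1164, 1823) - 63768/(-2102367) = -2937682/(1094 + 1823 - 1164*1823) - 63768/(-2102367) = -2937682/(1094 + 1823 - 2121972) - 63768*(-1/2102367) = -2937682/(-2119055) + 21256/700789 = -2937682*(-1/2119055) + 21256/700789 = 2937682/2119055 + 21256/700789 = 2103737864178/1485010434395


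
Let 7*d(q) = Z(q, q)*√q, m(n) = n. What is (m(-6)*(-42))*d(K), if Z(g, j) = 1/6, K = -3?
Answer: 6*I*√3 ≈ 10.392*I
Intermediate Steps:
Z(g, j) = ⅙
d(q) = √q/42 (d(q) = (√q/6)/7 = √q/42)
(m(-6)*(-42))*d(K) = (-6*(-42))*(√(-3)/42) = 252*((I*√3)/42) = 252*(I*√3/42) = 6*I*√3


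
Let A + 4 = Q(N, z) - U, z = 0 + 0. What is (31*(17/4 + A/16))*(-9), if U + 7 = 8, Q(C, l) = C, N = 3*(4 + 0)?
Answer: -20925/16 ≈ -1307.8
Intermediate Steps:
N = 12 (N = 3*4 = 12)
z = 0
U = 1 (U = -7 + 8 = 1)
A = 7 (A = -4 + (12 - 1*1) = -4 + (12 - 1) = -4 + 11 = 7)
(31*(17/4 + A/16))*(-9) = (31*(17/4 + 7/16))*(-9) = (31*(75/16))*(-9) = (2325/16)*(-9) = -20925/16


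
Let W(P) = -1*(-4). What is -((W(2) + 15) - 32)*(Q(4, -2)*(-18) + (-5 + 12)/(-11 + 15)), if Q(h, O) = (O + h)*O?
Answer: 3835/4 ≈ 958.75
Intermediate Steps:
Q(h, O) = O*(O + h)
W(P) = 4
-((W(2) + 15) - 32)*(Q(4, -2)*(-18) + (-5 + 12)/(-11 + 15)) = -((4 + 15) - 32)*(-2*(-2 + 4)*(-18) + (-5 + 12)/(-11 + 15)) = -(19 - 32)*(-2*2*(-18) + 7/4) = -(-13)*(-4*(-18) + 7*(1/4)) = -(-13)*(72 + 7/4) = -(-13)*295/4 = -1*(-3835/4) = 3835/4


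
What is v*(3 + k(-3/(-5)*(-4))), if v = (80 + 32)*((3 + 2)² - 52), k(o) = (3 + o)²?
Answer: -254016/25 ≈ -10161.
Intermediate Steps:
v = -3024 (v = 112*(5² - 52) = 112*(25 - 52) = 112*(-27) = -3024)
v*(3 + k(-3/(-5)*(-4))) = -3024*(3 + (3 - 3/(-5)*(-4))²) = -3024*(3 + (3 - 3*(-⅕)*(-4))²) = -3024*(3 + (3 + (⅗)*(-4))²) = -3024*(3 + (3 - 12/5)²) = -3024*(3 + (⅗)²) = -3024*(3 + 9/25) = -3024*84/25 = -254016/25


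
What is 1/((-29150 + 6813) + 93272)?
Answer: 1/70935 ≈ 1.4097e-5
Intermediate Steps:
1/((-29150 + 6813) + 93272) = 1/(-22337 + 93272) = 1/70935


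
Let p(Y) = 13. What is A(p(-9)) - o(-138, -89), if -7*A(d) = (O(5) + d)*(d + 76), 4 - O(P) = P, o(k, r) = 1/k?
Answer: -147377/966 ≈ -152.56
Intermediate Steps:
O(P) = 4 - P
A(d) = -(-1 + d)*(76 + d)/7 (A(d) = -((4 - 1*5) + d)*(d + 76)/7 = -((4 - 5) + d)*(76 + d)/7 = -(-1 + d)*(76 + d)/7)
A(p(-9)) - o(-138, -89) = (76/7 - 75/7*13 - ⅐*13²) - 1/(-138) = (76/7 - 975/7 - ⅐*169) - 1*(-1/138) = (76/7 - 975/7 - 169/7) + 1/138 = -1068/7 + 1/138 = -147377/966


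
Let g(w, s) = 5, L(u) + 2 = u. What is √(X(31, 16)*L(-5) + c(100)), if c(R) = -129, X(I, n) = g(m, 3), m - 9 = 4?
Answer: 2*I*√41 ≈ 12.806*I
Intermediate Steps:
m = 13 (m = 9 + 4 = 13)
L(u) = -2 + u
X(I, n) = 5
√(X(31, 16)*L(-5) + c(100)) = √(5*(-2 - 5) - 129) = √(5*(-7) - 129) = √(-35 - 129) = √(-164) = 2*I*√41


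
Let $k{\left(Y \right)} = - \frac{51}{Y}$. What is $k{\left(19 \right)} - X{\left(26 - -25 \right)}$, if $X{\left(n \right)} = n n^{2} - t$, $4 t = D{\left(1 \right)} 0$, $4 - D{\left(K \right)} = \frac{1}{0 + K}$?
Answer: $- \frac{2520420}{19} \approx -1.3265 \cdot 10^{5}$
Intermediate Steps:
$D{\left(K \right)} = 4 - \frac{1}{K}$ ($D{\left(K \right)} = 4 - \frac{1}{0 + K} = 4 - \frac{1}{K}$)
$t = 0$ ($t = \frac{\left(4 - 1^{-1}\right) 0}{4} = \frac{\left(4 - 1\right) 0}{4} = \frac{3 \cdot 0}{4} = \frac{1}{4} \cdot 0 = 0$)
$X{\left(n \right)} = n^{3}$ ($X{\left(n \right)} = n n^{2} - 0 = n^{3} + 0 = n^{3}$)
$k{\left(19 \right)} - X{\left(26 - -25 \right)} = - \frac{51}{19} - \left(26 - -25\right)^{3} = \left(-51\right) \frac{1}{19} - \left(26 + 25\right)^{3} = - \frac{51}{19} - 51^{3} = - \frac{51}{19} - 132651 = - \frac{2520420}{19}$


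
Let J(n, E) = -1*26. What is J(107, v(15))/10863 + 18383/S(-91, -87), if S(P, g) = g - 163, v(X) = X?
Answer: -199701029/2715750 ≈ -73.534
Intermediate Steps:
S(P, g) = -163 + g
J(n, E) = -26
J(107, v(15))/10863 + 18383/S(-91, -87) = -26/10863 + 18383/(-163 - 87) = -26*1/10863 + 18383/(-250) = -26/10863 + 18383*(-1/250) = -26/10863 - 18383/250 = -199701029/2715750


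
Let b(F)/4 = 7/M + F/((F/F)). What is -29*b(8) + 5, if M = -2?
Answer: -517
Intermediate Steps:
b(F) = -14 + 4*F (b(F) = 4*(7/(-2) + F/((F/F))) = 4*(7*(-½) + F/1) = 4*(-7/2 + F*1) = 4*(-7/2 + F) = -14 + 4*F)
-29*b(8) + 5 = -29*(-14 + 4*8) + 5 = -29*(-14 + 32) + 5 = -29*18 + 5 = -522 + 5 = -517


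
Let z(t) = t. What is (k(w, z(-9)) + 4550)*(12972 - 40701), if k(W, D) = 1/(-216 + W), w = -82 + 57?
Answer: -30406207221/241 ≈ -1.2617e+8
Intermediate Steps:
w = -25
(k(w, z(-9)) + 4550)*(12972 - 40701) = (1/(-216 - 25) + 4550)*(12972 - 40701) = (1/(-241) + 4550)*(-27729) = (-1/241 + 4550)*(-27729) = (1096549/241)*(-27729) = -30406207221/241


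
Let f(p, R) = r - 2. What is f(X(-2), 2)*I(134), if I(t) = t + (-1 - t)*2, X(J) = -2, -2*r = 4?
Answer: 544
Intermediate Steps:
r = -2 (r = -1/2*4 = -2)
f(p, R) = -4 (f(p, R) = -2 - 2 = -4)
I(t) = -2 - t (I(t) = t + (-2 - 2*t) = -2 - t)
f(X(-2), 2)*I(134) = -4*(-2 - 1*134) = -4*(-2 - 134) = -4*(-136) = 544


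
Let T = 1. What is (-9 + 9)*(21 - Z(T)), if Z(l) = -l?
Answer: 0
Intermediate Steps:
(-9 + 9)*(21 - Z(T)) = (-9 + 9)*(21 - (-1)) = 0*(21 - 1*(-1)) = 0*(21 + 1) = 0*22 = 0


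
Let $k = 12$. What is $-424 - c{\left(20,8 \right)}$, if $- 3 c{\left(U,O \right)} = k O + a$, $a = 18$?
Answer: $-386$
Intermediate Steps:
$c{\left(U,O \right)} = -6 - 4 O$ ($c{\left(U,O \right)} = - \frac{12 O + 18}{3} = - \frac{18 + 12 O}{3} = -6 - 4 O$)
$-424 - c{\left(20,8 \right)} = -424 - \left(-6 - 32\right) = -424 - -38 = -424 + 38 = -386$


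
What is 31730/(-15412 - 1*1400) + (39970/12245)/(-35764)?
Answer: -173702457338/92031027327 ≈ -1.8874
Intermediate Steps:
31730/(-15412 - 1*1400) + (39970/12245)/(-35764) = 31730/(-15412 - 1400) + (39970*(1/12245))*(-1/35764) = 31730/(-16812) + (7994/2449)*(-1/35764) = 31730*(-1/16812) - 3997/43793018 = -15865/8406 - 3997/43793018 = -173702457338/92031027327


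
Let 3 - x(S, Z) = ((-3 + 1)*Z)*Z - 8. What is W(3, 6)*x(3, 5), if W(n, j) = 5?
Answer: 305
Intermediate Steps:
x(S, Z) = 11 + 2*Z**2 (x(S, Z) = 3 - (((-3 + 1)*Z)*Z - 8) = 3 - ((-2*Z)*Z - 8) = 3 - (-2*Z**2 - 8) = 3 - (-8 - 2*Z**2) = 3 + (8 + 2*Z**2) = 11 + 2*Z**2)
W(3, 6)*x(3, 5) = 5*(11 + 2*5**2) = 5*(11 + 2*25) = 5*(11 + 50) = 5*61 = 305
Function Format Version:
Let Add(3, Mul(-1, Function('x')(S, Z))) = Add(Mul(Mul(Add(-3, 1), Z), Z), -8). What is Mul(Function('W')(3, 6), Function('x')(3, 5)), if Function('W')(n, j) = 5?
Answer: 305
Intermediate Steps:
Function('x')(S, Z) = Add(11, Mul(2, Pow(Z, 2))) (Function('x')(S, Z) = Add(3, Mul(-1, Add(Mul(Mul(Add(-3, 1), Z), Z), -8))) = Add(3, Mul(-1, Add(Mul(Mul(-2, Z), Z), -8))) = Add(3, Mul(-1, Add(Mul(-2, Pow(Z, 2)), -8))) = Add(3, Mul(-1, Add(-8, Mul(-2, Pow(Z, 2))))) = Add(3, Add(8, Mul(2, Pow(Z, 2)))) = Add(11, Mul(2, Pow(Z, 2))))
Mul(Function('W')(3, 6), Function('x')(3, 5)) = Mul(5, Add(11, Mul(2, Pow(5, 2)))) = Mul(5, Add(11, Mul(2, 25))) = Mul(5, Add(11, 50)) = Mul(5, 61) = 305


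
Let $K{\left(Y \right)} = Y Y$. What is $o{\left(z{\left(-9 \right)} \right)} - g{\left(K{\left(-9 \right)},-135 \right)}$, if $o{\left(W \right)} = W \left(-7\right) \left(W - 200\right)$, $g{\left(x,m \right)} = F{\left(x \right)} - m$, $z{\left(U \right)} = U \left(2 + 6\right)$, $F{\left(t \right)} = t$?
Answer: $-137304$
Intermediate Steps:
$K{\left(Y \right)} = Y^{2}$
$z{\left(U \right)} = 8 U$ ($z{\left(U \right)} = U 8 = 8 U$)
$g{\left(x,m \right)} = x - m$
$o{\left(W \right)} = - 7 W \left(-200 + W\right)$
$o{\left(z{\left(-9 \right)} \right)} - g{\left(K{\left(-9 \right)},-135 \right)} = 7 \cdot 8 \left(-9\right) \left(200 - 8 \left(-9\right)\right) - \left(\left(-9\right)^{2} - -135\right) = 7 \left(-72\right) \left(200 - -72\right) - \left(81 + 135\right) = 7 \left(-72\right) \left(200 + 72\right) - 216 = 7 \left(-72\right) 272 - 216 = -137088 - 216 = -137304$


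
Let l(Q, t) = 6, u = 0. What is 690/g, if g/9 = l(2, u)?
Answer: 115/9 ≈ 12.778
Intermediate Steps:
g = 54 (g = 9*6 = 54)
690/g = 690/54 = 690*(1/54) = 115/9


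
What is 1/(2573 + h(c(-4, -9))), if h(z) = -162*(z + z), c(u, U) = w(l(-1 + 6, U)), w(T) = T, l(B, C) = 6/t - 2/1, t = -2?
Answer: 1/4193 ≈ 0.00023849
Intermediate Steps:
l(B, C) = -5 (l(B, C) = 6/(-2) - 2/1 = 6*(-1/2) - 2*1 = -3 - 2 = -5)
c(u, U) = -5
h(z) = -324*z
1/(2573 + h(c(-4, -9))) = 1/(2573 - 324*(-5)) = 1/(2573 + 1620) = 1/4193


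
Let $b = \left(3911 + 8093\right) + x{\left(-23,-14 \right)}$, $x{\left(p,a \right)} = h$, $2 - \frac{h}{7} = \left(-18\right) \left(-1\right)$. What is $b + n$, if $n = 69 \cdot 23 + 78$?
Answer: $13557$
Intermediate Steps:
$h = -112$ ($h = 14 - 7 \left(\left(-18\right) \left(-1\right)\right) = 14 - 126 = -112$)
$x{\left(p,a \right)} = -112$
$b = 11892$ ($b = \left(3911 + 8093\right) - 112 = 12004 - 112 = 11892$)
$n = 1665$ ($n = 1587 + 78 = 1665$)
$b + n = 11892 + 1665 = 13557$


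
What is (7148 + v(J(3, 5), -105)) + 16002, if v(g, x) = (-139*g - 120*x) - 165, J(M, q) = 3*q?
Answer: 33500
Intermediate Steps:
v(g, x) = -165 - 139*g - 120*x
(7148 + v(J(3, 5), -105)) + 16002 = (7148 + (-165 - 417*5 - 120*(-105))) + 16002 = (7148 + (-165 - 139*15 + 12600)) + 16002 = (7148 + (-165 - 2085 + 12600)) + 16002 = (7148 + 10350) + 16002 = 17498 + 16002 = 33500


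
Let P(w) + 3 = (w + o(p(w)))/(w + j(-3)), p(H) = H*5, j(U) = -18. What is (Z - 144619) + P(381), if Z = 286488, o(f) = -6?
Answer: 17165911/121 ≈ 1.4187e+5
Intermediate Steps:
p(H) = 5*H
P(w) = -3 + (-6 + w)/(-18 + w) (P(w) = -3 + (w - 6)/(w - 18) = -3 + (-6 + w)/(-18 + w))
(Z - 144619) + P(381) = (286488 - 144619) + 2*(24 - 1*381)/(-18 + 381) = 141869 + 2*(24 - 381)/363 = 141869 + 2*(1/363)*(-357) = 141869 - 238/121 = 17165911/121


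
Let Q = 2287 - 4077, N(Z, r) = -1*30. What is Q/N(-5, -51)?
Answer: 179/3 ≈ 59.667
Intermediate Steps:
N(Z, r) = -30
Q = -1790
Q/N(-5, -51) = -1790/(-30) = -1790*(-1/30) = 179/3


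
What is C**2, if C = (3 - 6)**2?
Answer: 81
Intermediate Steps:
C = 9 (C = (-3)**2 = 9)
C**2 = 9**2 = 81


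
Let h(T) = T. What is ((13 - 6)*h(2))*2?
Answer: 28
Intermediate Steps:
((13 - 6)*h(2))*2 = ((13 - 6)*2)*2 = (7*2)*2 = 14*2 = 28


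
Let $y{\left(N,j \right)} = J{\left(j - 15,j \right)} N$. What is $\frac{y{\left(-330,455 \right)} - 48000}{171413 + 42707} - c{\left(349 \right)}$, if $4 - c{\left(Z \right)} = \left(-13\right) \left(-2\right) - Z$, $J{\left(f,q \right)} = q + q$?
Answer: $- \frac{3518277}{10706} \approx -328.63$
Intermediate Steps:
$J{\left(f,q \right)} = 2 q$
$y{\left(N,j \right)} = 2 N j$ ($y{\left(N,j \right)} = 2 j N = 2 N j$)
$c{\left(Z \right)} = -22 + Z$ ($c{\left(Z \right)} = 4 - \left(\left(-13\right) \left(-2\right) - Z\right) = 4 - \left(26 - Z\right) = 4 + \left(-26 + Z\right) = -22 + Z$)
$\frac{y{\left(-330,455 \right)} - 48000}{171413 + 42707} - c{\left(349 \right)} = \frac{2 \left(-330\right) 455 - 48000}{171413 + 42707} - \left(-22 + 349\right) = \frac{-300300 - 48000}{214120} - 327 = \left(-348300\right) \frac{1}{214120} - 327 = - \frac{17415}{10706} - 327 = - \frac{3518277}{10706}$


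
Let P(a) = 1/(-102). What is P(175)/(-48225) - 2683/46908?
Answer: -244398073/4272927900 ≈ -0.057197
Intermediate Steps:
P(a) = -1/102
P(175)/(-48225) - 2683/46908 = -1/102/(-48225) - 2683/46908 = -1/102*(-1/48225) - 2683*1/46908 = 1/4918950 - 2683/46908 = -244398073/4272927900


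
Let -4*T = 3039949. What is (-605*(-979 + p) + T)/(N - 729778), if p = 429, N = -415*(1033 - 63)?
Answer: 1708949/4529312 ≈ 0.37731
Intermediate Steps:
T = -3039949/4 (T = -1/4*3039949 = -3039949/4 ≈ -7.5999e+5)
N = -402550 (N = -415*970 = -402550)
(-605*(-979 + p) + T)/(N - 729778) = (-605*(-979 + 429) - 3039949/4)/(-402550 - 729778) = (-605*(-550) - 3039949/4)/(-1132328) = (332750 - 3039949/4)*(-1/1132328) = -1708949/4*(-1/1132328) = 1708949/4529312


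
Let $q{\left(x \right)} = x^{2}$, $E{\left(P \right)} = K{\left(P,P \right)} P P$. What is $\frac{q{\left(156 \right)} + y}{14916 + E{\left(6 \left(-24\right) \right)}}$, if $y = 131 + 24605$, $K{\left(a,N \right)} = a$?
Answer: $- \frac{12268}{742767} \approx -0.016517$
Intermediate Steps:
$E{\left(P \right)} = P^{3}$ ($E{\left(P \right)} = P P P = P^{2} P = P^{3}$)
$y = 24736$
$\frac{q{\left(156 \right)} + y}{14916 + E{\left(6 \left(-24\right) \right)}} = \frac{156^{2} + 24736}{14916 + \left(6 \left(-24\right)\right)^{3}} = \frac{24336 + 24736}{14916 + \left(-144\right)^{3}} = \frac{49072}{14916 - 2985984} = \frac{49072}{-2971068} = 49072 \left(- \frac{1}{2971068}\right) = - \frac{12268}{742767}$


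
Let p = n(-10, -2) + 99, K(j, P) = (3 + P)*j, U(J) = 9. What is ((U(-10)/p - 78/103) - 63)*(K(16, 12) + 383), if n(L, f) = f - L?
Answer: -437185266/11021 ≈ -39668.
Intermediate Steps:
K(j, P) = j*(3 + P)
p = 107 (p = (-2 - 1*(-10)) + 99 = (-2 + 10) + 99 = 8 + 99 = 107)
((U(-10)/p - 78/103) - 63)*(K(16, 12) + 383) = ((9/107 - 78/103) - 63)*(16*(3 + 12) + 383) = ((9*(1/107) - 78*1/103) - 63)*(16*15 + 383) = ((9/107 - 78/103) - 63)*(240 + 383) = (-7419/11021 - 63)*623 = -701742/11021*623 = -437185266/11021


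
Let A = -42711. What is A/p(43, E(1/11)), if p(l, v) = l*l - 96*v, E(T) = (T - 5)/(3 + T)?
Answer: -726087/34025 ≈ -21.340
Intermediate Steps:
E(T) = (-5 + T)/(3 + T)
p(l, v) = l² - 96*v
A/p(43, E(1/11)) = -42711/(43² - 96*(-5 + 1/11)/(3 + 1/11)) = -42711/(1849 - 96*(-5 + 1/11)/(3 + 1/11)) = -42711/(1849 - 96*(-54)/(34/11*11)) = -42711/(1849 - 528*(-54)/(17*11)) = -42711/(1849 - 96*(-27/17)) = -42711/(1849 + 2592/17) = -42711/34025/17 = -42711*17/34025 = -726087/34025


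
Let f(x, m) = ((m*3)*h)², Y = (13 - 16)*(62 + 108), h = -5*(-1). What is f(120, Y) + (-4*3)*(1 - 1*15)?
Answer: 58522668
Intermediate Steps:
h = 5
Y = -510 (Y = -3*170 = -510)
f(x, m) = 225*m² (f(x, m) = ((m*3)*5)² = ((3*m)*5)² = (15*m)² = 225*m²)
f(120, Y) + (-4*3)*(1 - 1*15) = 225*(-510)² + (-4*3)*(1 - 1*15) = 225*260100 - 12*(1 - 15) = 58522500 - 12*(-14) = 58522500 + 168 = 58522668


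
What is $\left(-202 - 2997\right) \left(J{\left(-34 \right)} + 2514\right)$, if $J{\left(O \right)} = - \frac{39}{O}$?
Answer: $- \frac{273562485}{34} \approx -8.046 \cdot 10^{6}$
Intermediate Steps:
$\left(-202 - 2997\right) \left(J{\left(-34 \right)} + 2514\right) = \left(-202 - 2997\right) \left(- \frac{39}{-34} + 2514\right) = - 3199 \left(\left(-39\right) \left(- \frac{1}{34}\right) + 2514\right) = - 3199 \left(\frac{39}{34} + 2514\right) = \left(-3199\right) \frac{85515}{34} = - \frac{273562485}{34}$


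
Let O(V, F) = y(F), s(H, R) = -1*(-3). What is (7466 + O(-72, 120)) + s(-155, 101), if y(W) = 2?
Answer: 7471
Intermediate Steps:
s(H, R) = 3
O(V, F) = 2
(7466 + O(-72, 120)) + s(-155, 101) = (7466 + 2) + 3 = 7468 + 3 = 7471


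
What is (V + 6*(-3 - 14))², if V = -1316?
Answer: 2010724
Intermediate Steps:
(V + 6*(-3 - 14))² = (-1316 + 6*(-3 - 14))² = (-1316 + 6*(-17))² = (-1316 - 102)² = (-1418)² = 2010724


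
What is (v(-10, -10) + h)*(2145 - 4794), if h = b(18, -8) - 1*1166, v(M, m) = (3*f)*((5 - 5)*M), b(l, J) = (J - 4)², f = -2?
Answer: 2707278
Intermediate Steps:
b(l, J) = (-4 + J)²
v(M, m) = 0 (v(M, m) = (3*(-2))*((5 - 5)*M) = -0*M = -6*0 = 0)
h = -1022 (h = (-4 - 8)² - 1*1166 = (-12)² - 1166 = 144 - 1166 = -1022)
(v(-10, -10) + h)*(2145 - 4794) = (0 - 1022)*(2145 - 4794) = -1022*(-2649) = 2707278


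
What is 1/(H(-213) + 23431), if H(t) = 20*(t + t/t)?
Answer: 1/19191 ≈ 5.2108e-5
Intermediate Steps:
H(t) = 20 + 20*t (H(t) = 20*(t + 1) = 20*(1 + t) = 20 + 20*t)
1/(H(-213) + 23431) = 1/((20 + 20*(-213)) + 23431) = 1/((20 - 4260) + 23431) = 1/(-4240 + 23431) = 1/19191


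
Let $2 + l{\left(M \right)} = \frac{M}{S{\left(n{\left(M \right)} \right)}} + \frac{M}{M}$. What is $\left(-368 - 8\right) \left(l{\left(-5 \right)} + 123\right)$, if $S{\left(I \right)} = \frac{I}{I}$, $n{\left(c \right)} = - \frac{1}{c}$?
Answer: $-43992$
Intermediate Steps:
$S{\left(I \right)} = 1$
$l{\left(M \right)} = -1 + M$ ($l{\left(M \right)} = -2 + \left(\frac{M}{1} + \frac{M}{M}\right) = -2 + \left(M 1 + 1\right) = -2 + \left(M + 1\right) = -2 + \left(1 + M\right) = -1 + M$)
$\left(-368 - 8\right) \left(l{\left(-5 \right)} + 123\right) = \left(-368 - 8\right) \left(\left(-1 - 5\right) + 123\right) = - 376 \left(-6 + 123\right) = \left(-376\right) 117 = -43992$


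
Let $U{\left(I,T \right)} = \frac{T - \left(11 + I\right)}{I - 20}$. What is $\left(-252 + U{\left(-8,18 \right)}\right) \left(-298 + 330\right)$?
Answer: $- \frac{56568}{7} \approx -8081.1$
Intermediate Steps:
$U{\left(I,T \right)} = \frac{-11 + T - I}{-20 + I}$
$\left(-252 + U{\left(-8,18 \right)}\right) \left(-298 + 330\right) = \left(-252 + \frac{-11 + 18 - -8}{-20 - 8}\right) \left(-298 + 330\right) = \left(-252 + \frac{-11 + 18 + 8}{-28}\right) 32 = \left(-252 - \frac{15}{28}\right) 32 = \left(- \frac{7071}{28}\right) 32 = - \frac{56568}{7}$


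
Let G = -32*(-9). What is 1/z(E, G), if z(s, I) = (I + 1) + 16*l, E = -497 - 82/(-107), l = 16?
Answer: 1/545 ≈ 0.0018349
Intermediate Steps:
E = -53097/107 (E = -497 - 82*(-1)/107 = -497 - 1*(-82/107) = -497 + 82/107 = -53097/107 ≈ -496.23)
G = 288
z(s, I) = 257 + I (z(s, I) = (I + 1) + 16*16 = (1 + I) + 256 = 257 + I)
1/z(E, G) = 1/(257 + 288) = 1/545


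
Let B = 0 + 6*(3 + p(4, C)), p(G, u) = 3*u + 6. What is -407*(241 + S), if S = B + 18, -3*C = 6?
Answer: -112739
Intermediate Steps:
C = -2 (C = -⅓*6 = -2)
p(G, u) = 6 + 3*u
B = 18 (B = 0 + 6*(3 + (6 + 3*(-2))) = 0 + 6*(3 + (6 - 6)) = 0 + 6*(3 + 0) = 0 + 6*3 = 0 + 18 = 18)
S = 36 (S = 18 + 18 = 36)
-407*(241 + S) = -407*(241 + 36) = -407*277 = -112739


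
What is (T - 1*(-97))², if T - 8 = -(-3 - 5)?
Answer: 12769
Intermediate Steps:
T = 16 (T = 8 - (-3 - 5) = 8 - 1*(-8) = 8 + 8 = 16)
(T - 1*(-97))² = (16 - 1*(-97))² = (16 + 97)² = 113² = 12769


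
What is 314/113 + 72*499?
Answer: 4060178/113 ≈ 35931.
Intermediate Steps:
314/113 + 72*499 = 314*(1/113) + 35928 = 314/113 + 35928 = 4060178/113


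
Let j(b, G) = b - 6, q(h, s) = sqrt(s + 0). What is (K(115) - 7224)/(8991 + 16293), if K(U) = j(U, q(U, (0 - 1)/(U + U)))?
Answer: -7115/25284 ≈ -0.28140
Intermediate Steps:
q(h, s) = sqrt(s)
j(b, G) = -6 + b
K(U) = -6 + U
(K(115) - 7224)/(8991 + 16293) = ((-6 + 115) - 7224)/(8991 + 16293) = (109 - 7224)/25284 = -7115*1/25284 = -7115/25284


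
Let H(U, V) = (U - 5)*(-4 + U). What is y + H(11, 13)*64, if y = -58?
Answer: 2630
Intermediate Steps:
H(U, V) = (-5 + U)*(-4 + U)
y + H(11, 13)*64 = -58 + (20 + 11**2 - 9*11)*64 = -58 + (20 + 121 - 99)*64 = -58 + 42*64 = -58 + 2688 = 2630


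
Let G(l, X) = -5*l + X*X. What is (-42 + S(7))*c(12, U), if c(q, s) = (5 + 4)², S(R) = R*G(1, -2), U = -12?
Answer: -3969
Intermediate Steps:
G(l, X) = X² - 5*l (G(l, X) = -5*l + X² = X² - 5*l)
S(R) = -R (S(R) = R*((-2)² - 5*1) = R*(4 - 5) = R*(-1) = -R)
c(q, s) = 81 (c(q, s) = 9² = 81)
(-42 + S(7))*c(12, U) = (-42 - 1*7)*81 = (-42 - 7)*81 = -49*81 = -3969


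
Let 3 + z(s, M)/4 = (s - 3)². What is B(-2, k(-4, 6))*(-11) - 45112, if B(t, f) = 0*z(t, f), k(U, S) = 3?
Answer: -45112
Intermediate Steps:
z(s, M) = -12 + 4*(-3 + s)² (z(s, M) = -12 + 4*(s - 3)² = -12 + 4*(-3 + s)²)
B(t, f) = 0 (B(t, f) = 0*(-12 + 4*(-3 + t)²) = 0)
B(-2, k(-4, 6))*(-11) - 45112 = 0*(-11) - 45112 = 0 - 45112 = -45112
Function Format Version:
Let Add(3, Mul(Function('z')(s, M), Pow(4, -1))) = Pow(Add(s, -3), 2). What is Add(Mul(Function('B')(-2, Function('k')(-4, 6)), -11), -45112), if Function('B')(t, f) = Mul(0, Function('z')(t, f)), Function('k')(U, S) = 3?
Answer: -45112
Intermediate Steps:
Function('z')(s, M) = Add(-12, Mul(4, Pow(Add(-3, s), 2))) (Function('z')(s, M) = Add(-12, Mul(4, Pow(Add(s, -3), 2))) = Add(-12, Mul(4, Pow(Add(-3, s), 2))))
Function('B')(t, f) = 0 (Function('B')(t, f) = Mul(0, Add(-12, Mul(4, Pow(Add(-3, t), 2)))) = 0)
Add(Mul(Function('B')(-2, Function('k')(-4, 6)), -11), -45112) = Add(Mul(0, -11), -45112) = Add(0, -45112) = -45112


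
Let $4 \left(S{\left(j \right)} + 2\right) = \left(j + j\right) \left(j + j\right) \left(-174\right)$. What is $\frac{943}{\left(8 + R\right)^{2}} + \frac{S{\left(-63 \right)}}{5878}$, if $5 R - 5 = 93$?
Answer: $- \frac{282899237}{2433492} \approx -116.25$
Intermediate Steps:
$R = \frac{98}{5}$ ($R = 1 + \frac{1}{5} \cdot 93 = 1 + \frac{93}{5} = \frac{98}{5} \approx 19.6$)
$S{\left(j \right)} = -2 - 174 j^{2}$ ($S{\left(j \right)} = -2 + \frac{\left(j + j\right) \left(j + j\right) \left(-174\right)}{4} = -2 + \frac{2 j 2 j \left(-174\right)}{4} = -2 + \frac{4 j^{2} \left(-174\right)}{4} = -2 + \frac{\left(-696\right) j^{2}}{4} = -2 - 174 j^{2}$)
$\frac{943}{\left(8 + R\right)^{2}} + \frac{S{\left(-63 \right)}}{5878} = \frac{943}{\left(8 + \frac{98}{5}\right)^{2}} + \frac{-2 - 174 \left(-63\right)^{2}}{5878} = \frac{943}{\left(\frac{138}{5}\right)^{2}} + \left(-2 - 690606\right) \frac{1}{5878} = \frac{943}{\frac{19044}{25}} + \left(-2 - 690606\right) \frac{1}{5878} = 943 \cdot \frac{25}{19044} - \frac{345304}{2939} = \frac{1025}{828} - \frac{345304}{2939} = - \frac{282899237}{2433492}$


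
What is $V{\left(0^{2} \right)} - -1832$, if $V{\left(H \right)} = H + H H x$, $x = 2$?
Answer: $1832$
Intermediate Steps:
$V{\left(H \right)} = H + 2 H^{2}$ ($V{\left(H \right)} = H + H H 2 = H + H^{2} \cdot 2 = H + 2 H^{2}$)
$V{\left(0^{2} \right)} - -1832 = 0^{2} \left(1 + 2 \cdot 0^{2}\right) - -1832 = 0 \left(1 + 2 \cdot 0\right) + 1832 = 0 \left(1 + 0\right) + 1832 = 0 \cdot 1 + 1832 = 0 + 1832 = 1832$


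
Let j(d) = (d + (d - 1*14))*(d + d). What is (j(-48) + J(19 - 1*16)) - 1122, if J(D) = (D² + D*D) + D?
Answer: 9459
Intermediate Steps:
j(d) = 2*d*(-14 + 2*d) (j(d) = (d + (d - 14))*(2*d) = (d + (-14 + d))*(2*d) = (-14 + 2*d)*(2*d) = 2*d*(-14 + 2*d))
J(D) = D + 2*D² (J(D) = (D² + D²) + D = 2*D² + D = D + 2*D²)
(j(-48) + J(19 - 1*16)) - 1122 = (4*(-48)*(-7 - 48) + (19 - 1*16)*(1 + 2*(19 - 1*16))) - 1122 = (4*(-48)*(-55) + (19 - 16)*(1 + 2*(19 - 16))) - 1122 = (10560 + 3*(1 + 2*3)) - 1122 = (10560 + 3*(1 + 6)) - 1122 = (10560 + 3*7) - 1122 = (10560 + 21) - 1122 = 10581 - 1122 = 9459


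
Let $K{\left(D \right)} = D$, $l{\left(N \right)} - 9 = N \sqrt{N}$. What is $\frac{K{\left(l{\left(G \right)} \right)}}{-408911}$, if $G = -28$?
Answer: $- \frac{9}{408911} + \frac{56 i \sqrt{7}}{408911} \approx -2.201 \cdot 10^{-5} + 0.00036233 i$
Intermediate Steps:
$l{\left(N \right)} = 9 + N^{\frac{3}{2}}$ ($l{\left(N \right)} = 9 + N \sqrt{N} = 9 + N^{\frac{3}{2}}$)
$\frac{K{\left(l{\left(G \right)} \right)}}{-408911} = \frac{9 + \left(-28\right)^{\frac{3}{2}}}{-408911} = \left(9 - 56 i \sqrt{7}\right) \left(- \frac{1}{408911}\right) = - \frac{9}{408911} + \frac{56 i \sqrt{7}}{408911}$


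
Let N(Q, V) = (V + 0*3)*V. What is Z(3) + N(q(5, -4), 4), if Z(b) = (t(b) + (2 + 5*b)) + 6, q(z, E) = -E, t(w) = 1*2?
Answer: 41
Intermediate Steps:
t(w) = 2
N(Q, V) = V² (N(Q, V) = (V + 0)*V = V*V = V²)
Z(b) = 10 + 5*b (Z(b) = (2 + (2 + 5*b)) + 6 = (4 + 5*b) + 6 = 10 + 5*b)
Z(3) + N(q(5, -4), 4) = (10 + 5*3) + 4² = (10 + 15) + 16 = 25 + 16 = 41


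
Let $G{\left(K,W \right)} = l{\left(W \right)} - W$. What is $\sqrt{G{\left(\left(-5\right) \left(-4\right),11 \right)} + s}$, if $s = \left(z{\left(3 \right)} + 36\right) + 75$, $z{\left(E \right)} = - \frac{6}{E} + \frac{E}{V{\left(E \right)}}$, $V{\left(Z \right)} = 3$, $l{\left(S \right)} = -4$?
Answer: $\sqrt{95} \approx 9.7468$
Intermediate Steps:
$z{\left(E \right)} = - \frac{6}{E} + \frac{E}{3}$
$G{\left(K,W \right)} = -4 - W$
$s = 110$ ($s = \left(\left(- \frac{6}{3} + \frac{1}{3} \cdot 3\right) + 36\right) + 75 = \left(\left(\left(-6\right) \frac{1}{3} + 1\right) + 36\right) + 75 = \left(\left(-2 + 1\right) + 36\right) + 75 = \left(-1 + 36\right) + 75 = 35 + 75 = 110$)
$\sqrt{G{\left(\left(-5\right) \left(-4\right),11 \right)} + s} = \sqrt{\left(-4 - 11\right) + 110} = \sqrt{-15 + 110} = \sqrt{95}$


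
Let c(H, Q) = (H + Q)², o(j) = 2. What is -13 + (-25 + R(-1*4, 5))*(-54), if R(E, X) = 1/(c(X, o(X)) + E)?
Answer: 6679/5 ≈ 1335.8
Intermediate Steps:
R(E, X) = 1/(E + (2 + X)²) (R(E, X) = 1/((X + 2)² + E) = 1/((2 + X)² + E) = 1/(E + (2 + X)²))
-13 + (-25 + R(-1*4, 5))*(-54) = -13 + (-25 + 1/(-1*4 + (2 + 5)²))*(-54) = -13 + (-25 + 1/(-4 + 7²))*(-54) = -13 + (-25 + 1/(-4 + 49))*(-54) = -13 + (-25 + 1/45)*(-54) = -13 - 1124/45*(-54) = -13 + 6744/5 = 6679/5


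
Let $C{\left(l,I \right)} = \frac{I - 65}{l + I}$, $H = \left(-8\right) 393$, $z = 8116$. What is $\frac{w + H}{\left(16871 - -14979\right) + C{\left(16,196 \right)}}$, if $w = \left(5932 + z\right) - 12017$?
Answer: $- \frac{78652}{2250777} \approx -0.034944$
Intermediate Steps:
$H = -3144$
$C{\left(l,I \right)} = \frac{-65 + I}{I + l}$
$w = 2031$ ($w = \left(5932 + 8116\right) - 12017 = 14048 - 12017 = 2031$)
$\frac{w + H}{\left(16871 - -14979\right) + C{\left(16,196 \right)}} = \frac{2031 - 3144}{\left(16871 - -14979\right) + \frac{-65 + 196}{196 + 16}} = - \frac{1113}{\left(16871 + 14979\right) + \frac{1}{212} \cdot 131} = - \frac{1113}{31850 + \frac{1}{212} \cdot 131} = - \frac{1113}{31850 + \frac{131}{212}} = - \frac{1113}{\frac{6752331}{212}} = \left(-1113\right) \frac{212}{6752331} = - \frac{78652}{2250777}$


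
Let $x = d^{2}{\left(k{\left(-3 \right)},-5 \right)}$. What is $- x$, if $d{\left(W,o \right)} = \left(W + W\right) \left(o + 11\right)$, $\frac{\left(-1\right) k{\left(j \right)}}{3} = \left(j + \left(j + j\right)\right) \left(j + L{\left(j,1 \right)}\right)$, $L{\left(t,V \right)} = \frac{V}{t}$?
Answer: $-1166400$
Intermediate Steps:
$k{\left(j \right)} = - 9 j \left(j + \frac{1}{j}\right)$ ($k{\left(j \right)} = - 3 \left(j + \left(j + j\right)\right) \left(j + 1 \frac{1}{j}\right) = - 3 \left(j + 2 j\right) \left(j + \frac{1}{j}\right) = - 3 \cdot 3 j \left(j + \frac{1}{j}\right) = - 9 j \left(j + \frac{1}{j}\right)$)
$d{\left(W,o \right)} = 2 W \left(11 + o\right)$
$x = 1166400$ ($x = \left(2 \left(-9 - 9 \left(-3\right)^{2}\right) \left(11 - 5\right)\right)^{2} = \left(2 \left(-9 - 81\right) 6\right)^{2} = \left(2 \left(-90\right) 6\right)^{2} = \left(-1080\right)^{2} = 1166400$)
$- x = \left(-1\right) 1166400 = -1166400$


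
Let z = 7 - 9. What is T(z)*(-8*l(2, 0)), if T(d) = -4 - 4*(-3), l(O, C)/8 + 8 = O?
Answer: 3072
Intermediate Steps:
l(O, C) = -64 + 8*O
z = -2
T(d) = 8 (T(d) = -4 + 12 = 8)
T(z)*(-8*l(2, 0)) = 8*(-8*(-64 + 8*2)) = 8*(-8*(-64 + 16)) = 8*(-8*(-48)) = 8*384 = 3072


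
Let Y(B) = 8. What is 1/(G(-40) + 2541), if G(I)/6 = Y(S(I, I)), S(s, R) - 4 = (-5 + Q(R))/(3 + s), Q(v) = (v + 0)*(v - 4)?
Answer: 1/2589 ≈ 0.00038625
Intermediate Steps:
Q(v) = v*(-4 + v)
S(s, R) = 4 + (-5 + R*(-4 + R))/(3 + s)
G(I) = 48 (G(I) = 6*8 = 48)
1/(G(-40) + 2541) = 1/(48 + 2541) = 1/2589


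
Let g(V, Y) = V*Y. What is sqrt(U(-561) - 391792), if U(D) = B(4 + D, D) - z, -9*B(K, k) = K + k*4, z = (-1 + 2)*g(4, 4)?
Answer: I*sqrt(3523471)/3 ≈ 625.7*I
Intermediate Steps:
z = 16 (z = (-1 + 2)*(4*4) = 1*16 = 16)
B(K, k) = -4*k/9 - K/9 (B(K, k) = -(K + k*4)/9 = -(K + 4*k)/9 = -4*k/9 - K/9)
U(D) = -148/9 - 5*D/9 (U(D) = (-4*D/9 - (4 + D)/9) - 1*16 = (-4*D/9 + (-4/9 - D/9)) - 16 = (-4/9 - 5*D/9) - 16 = -148/9 - 5*D/9)
sqrt(U(-561) - 391792) = sqrt((-148/9 - 5/9*(-561)) - 391792) = sqrt((-148/9 + 935/3) - 391792) = sqrt(2657/9 - 391792) = sqrt(-3523471/9) = I*sqrt(3523471)/3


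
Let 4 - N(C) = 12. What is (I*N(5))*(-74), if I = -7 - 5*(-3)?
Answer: 4736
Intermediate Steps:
N(C) = -8 (N(C) = 4 - 1*12 = 4 - 12 = -8)
I = 8 (I = -7 + 15 = 8)
(I*N(5))*(-74) = (8*(-8))*(-74) = -64*(-74) = 4736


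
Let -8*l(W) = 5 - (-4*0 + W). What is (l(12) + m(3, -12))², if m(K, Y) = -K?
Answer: 289/64 ≈ 4.5156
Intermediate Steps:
l(W) = -5/8 + W/8 (l(W) = -(5 - (-4*0 + W))/8 = -(5 - (0 + W))/8 = -(5 - W)/8 = -5/8 + W/8)
(l(12) + m(3, -12))² = ((-5/8 + (⅛)*12) - 1*3)² = ((-5/8 + 3/2) - 3)² = (7/8 - 3)² = (-17/8)² = 289/64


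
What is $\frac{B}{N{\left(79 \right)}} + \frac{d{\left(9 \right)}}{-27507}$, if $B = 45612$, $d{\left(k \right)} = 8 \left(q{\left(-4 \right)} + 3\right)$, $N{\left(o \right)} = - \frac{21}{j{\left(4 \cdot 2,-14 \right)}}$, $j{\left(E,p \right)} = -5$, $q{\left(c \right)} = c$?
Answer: $\frac{298726028}{27507} \approx 10860.0$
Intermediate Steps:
$N{\left(o \right)} = \frac{21}{5}$ ($N{\left(o \right)} = - \frac{21}{-5} = \left(-21\right) \left(- \frac{1}{5}\right) = \frac{21}{5}$)
$d{\left(k \right)} = -8$ ($d{\left(k \right)} = 8 \left(-4 + 3\right) = 8 \left(-1\right) = -8$)
$\frac{B}{N{\left(79 \right)}} + \frac{d{\left(9 \right)}}{-27507} = \frac{45612}{\frac{21}{5}} - \frac{8}{-27507} = 45612 \cdot \frac{5}{21} - - \frac{8}{27507} = 10860 + \frac{8}{27507} = \frac{298726028}{27507}$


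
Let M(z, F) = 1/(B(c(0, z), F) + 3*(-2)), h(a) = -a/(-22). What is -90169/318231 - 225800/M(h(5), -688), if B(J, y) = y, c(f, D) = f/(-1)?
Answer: 49868452411031/318231 ≈ 1.5671e+8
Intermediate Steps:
h(a) = a/22 (h(a) = -a*(-1)/22 = -(-1)*a/22 = a/22)
c(f, D) = -f (c(f, D) = f*(-1) = -f)
M(z, F) = 1/(-6 + F) (M(z, F) = 1/(F + 3*(-2)) = 1/(F - 6) = 1/(-6 + F))
-90169/318231 - 225800/M(h(5), -688) = -90169/318231 - 225800/(1/(-6 - 688)) = -90169*1/318231 - 225800/(1/(-694)) = -90169/318231 - 225800/(-1/694) = -90169/318231 - 225800*(-694) = -90169/318231 + 156705200 = 49868452411031/318231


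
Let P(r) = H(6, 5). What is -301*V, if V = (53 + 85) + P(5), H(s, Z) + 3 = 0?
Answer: -40635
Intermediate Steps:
H(s, Z) = -3 (H(s, Z) = -3 + 0 = -3)
P(r) = -3
V = 135 (V = (53 + 85) - 3 = 138 - 3 = 135)
-301*V = -301*135 = -40635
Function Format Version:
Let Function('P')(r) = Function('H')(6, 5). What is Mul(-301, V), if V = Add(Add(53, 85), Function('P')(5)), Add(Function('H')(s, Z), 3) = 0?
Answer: -40635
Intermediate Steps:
Function('H')(s, Z) = -3 (Function('H')(s, Z) = Add(-3, 0) = -3)
Function('P')(r) = -3
V = 135 (V = Add(Add(53, 85), -3) = Add(138, -3) = 135)
Mul(-301, V) = Mul(-301, 135) = -40635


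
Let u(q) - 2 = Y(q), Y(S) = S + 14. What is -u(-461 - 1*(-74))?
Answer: 371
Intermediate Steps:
Y(S) = 14 + S
u(q) = 16 + q (u(q) = 2 + (14 + q) = 16 + q)
-u(-461 - 1*(-74)) = -(16 + (-461 - 1*(-74))) = -(16 + (-461 + 74)) = -(16 - 387) = -1*(-371) = 371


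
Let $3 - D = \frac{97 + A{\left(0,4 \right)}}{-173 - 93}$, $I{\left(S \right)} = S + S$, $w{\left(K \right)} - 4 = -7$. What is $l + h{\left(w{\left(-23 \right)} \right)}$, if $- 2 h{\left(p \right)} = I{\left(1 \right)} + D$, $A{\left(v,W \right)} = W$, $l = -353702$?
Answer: $- \frac{188170895}{532} \approx -3.537 \cdot 10^{5}$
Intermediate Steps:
$w{\left(K \right)} = -3$ ($w{\left(K \right)} = 4 - 7 = -3$)
$I{\left(S \right)} = 2 S$
$D = \frac{899}{266}$ ($D = 3 - \frac{97 + 4}{-173 - 93} = 3 - \frac{101}{-266} = 3 - 101 \left(- \frac{1}{266}\right) = 3 - - \frac{101}{266} = 3 + \frac{101}{266} = \frac{899}{266} \approx 3.3797$)
$h{\left(p \right)} = - \frac{1431}{532}$ ($h{\left(p \right)} = - \frac{2 \cdot 1 + \frac{899}{266}}{2} = - \frac{2 + \frac{899}{266}}{2} = \left(- \frac{1}{2}\right) \frac{1431}{266} = - \frac{1431}{532}$)
$l + h{\left(w{\left(-23 \right)} \right)} = -353702 - \frac{1431}{532} = - \frac{188170895}{532}$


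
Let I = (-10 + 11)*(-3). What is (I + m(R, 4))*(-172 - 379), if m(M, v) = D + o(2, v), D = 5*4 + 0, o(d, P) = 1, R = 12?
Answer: -9918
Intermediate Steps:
D = 20 (D = 20 + 0 = 20)
I = -3 (I = 1*(-3) = -3)
m(M, v) = 21 (m(M, v) = 20 + 1 = 21)
(I + m(R, 4))*(-172 - 379) = (-3 + 21)*(-172 - 379) = 18*(-551) = -9918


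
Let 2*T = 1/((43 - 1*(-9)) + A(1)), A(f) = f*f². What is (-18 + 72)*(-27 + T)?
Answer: -77247/53 ≈ -1457.5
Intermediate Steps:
A(f) = f³
T = 1/106 (T = 1/(2*((43 - 1*(-9)) + 1³)) = 1/(2*((43 + 9) + 1)) = 1/(2*(52 + 1)) = (½)/53 = (½)*(1/53) = 1/106 ≈ 0.0094340)
(-18 + 72)*(-27 + T) = (-18 + 72)*(-27 + 1/106) = 54*(-2861/106) = -77247/53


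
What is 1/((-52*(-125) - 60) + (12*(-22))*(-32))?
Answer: 1/14888 ≈ 6.7168e-5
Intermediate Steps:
1/((-52*(-125) - 60) + (12*(-22))*(-32)) = 1/((6500 - 60) - 264*(-32)) = 1/(6440 + 8448) = 1/14888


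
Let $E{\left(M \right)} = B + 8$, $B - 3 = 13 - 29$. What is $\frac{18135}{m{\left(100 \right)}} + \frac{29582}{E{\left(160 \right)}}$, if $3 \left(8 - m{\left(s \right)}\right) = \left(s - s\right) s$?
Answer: $- \frac{145981}{40} \approx -3649.5$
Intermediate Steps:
$B = -13$ ($B = 3 + \left(13 - 29\right) = 3 - 16 = -13$)
$m{\left(s \right)} = 8$ ($m{\left(s \right)} = 8 - \frac{\left(s - s\right) s}{3} = 8 - \frac{0 s}{3} = 8 - 0 = 8 + 0 = 8$)
$E{\left(M \right)} = -5$ ($E{\left(M \right)} = -13 + 8 = -5$)
$\frac{18135}{m{\left(100 \right)}} + \frac{29582}{E{\left(160 \right)}} = \frac{18135}{8} + \frac{29582}{-5} = 18135 \cdot \frac{1}{8} + 29582 \left(- \frac{1}{5}\right) = \frac{18135}{8} - \frac{29582}{5} = - \frac{145981}{40}$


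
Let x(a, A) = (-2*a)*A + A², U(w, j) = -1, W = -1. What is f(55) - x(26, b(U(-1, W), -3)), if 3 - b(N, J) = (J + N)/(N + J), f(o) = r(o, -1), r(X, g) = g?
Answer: 99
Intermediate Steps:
f(o) = -1
b(N, J) = 2 (b(N, J) = 3 - (J + N)/(N + J) = 3 - (J + N)/(J + N) = 3 - 1*1 = 3 - 1 = 2)
x(a, A) = A² - 2*A*a (x(a, A) = -2*A*a + A² = A² - 2*A*a)
f(55) - x(26, b(U(-1, W), -3)) = -1 - 2*(2 - 2*26) = -1 - 2*(2 - 52) = -1 - 2*(-50) = -1 - 1*(-100) = -1 + 100 = 99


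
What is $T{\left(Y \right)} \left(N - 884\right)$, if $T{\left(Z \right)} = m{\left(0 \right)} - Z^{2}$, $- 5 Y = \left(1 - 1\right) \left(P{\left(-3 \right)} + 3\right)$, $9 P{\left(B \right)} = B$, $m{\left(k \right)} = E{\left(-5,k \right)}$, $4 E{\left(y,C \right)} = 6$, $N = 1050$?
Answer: $249$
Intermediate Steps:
$E{\left(y,C \right)} = \frac{3}{2}$ ($E{\left(y,C \right)} = \frac{1}{4} \cdot 6 = \frac{3}{2}$)
$m{\left(k \right)} = \frac{3}{2}$
$P{\left(B \right)} = \frac{B}{9}$
$Y = 0$ ($Y = - \frac{\left(1 - 1\right) \left(\frac{1}{9} \left(-3\right) + 3\right)}{5} = - \frac{0 \left(- \frac{1}{3} + 3\right)}{5} = - \frac{0 \cdot \frac{8}{3}}{5} = \left(- \frac{1}{5}\right) 0 = 0$)
$T{\left(Z \right)} = \frac{3}{2} - Z^{2}$
$T{\left(Y \right)} \left(N - 884\right) = \left(\frac{3}{2} - 0^{2}\right) \left(1050 - 884\right) = \left(\frac{3}{2} - 0\right) \left(1050 - 884\right) = \left(\frac{3}{2} + 0\right) 166 = \frac{3}{2} \cdot 166 = 249$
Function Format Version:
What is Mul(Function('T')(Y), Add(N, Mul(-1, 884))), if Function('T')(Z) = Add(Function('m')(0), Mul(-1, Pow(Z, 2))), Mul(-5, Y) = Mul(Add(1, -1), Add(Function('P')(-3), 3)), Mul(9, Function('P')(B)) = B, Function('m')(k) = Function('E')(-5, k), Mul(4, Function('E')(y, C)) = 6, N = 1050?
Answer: 249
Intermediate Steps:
Function('E')(y, C) = Rational(3, 2) (Function('E')(y, C) = Mul(Rational(1, 4), 6) = Rational(3, 2))
Function('m')(k) = Rational(3, 2)
Function('P')(B) = Mul(Rational(1, 9), B)
Y = 0 (Y = Mul(Rational(-1, 5), Mul(Add(1, -1), Add(Mul(Rational(1, 9), -3), 3))) = Mul(Rational(-1, 5), Mul(0, Add(Rational(-1, 3), 3))) = Mul(Rational(-1, 5), Mul(0, Rational(8, 3))) = Mul(Rational(-1, 5), 0) = 0)
Function('T')(Z) = Add(Rational(3, 2), Mul(-1, Pow(Z, 2)))
Mul(Function('T')(Y), Add(N, Mul(-1, 884))) = Mul(Add(Rational(3, 2), Mul(-1, Pow(0, 2))), Add(1050, Mul(-1, 884))) = Mul(Add(Rational(3, 2), Mul(-1, 0)), Add(1050, -884)) = Mul(Add(Rational(3, 2), 0), 166) = Mul(Rational(3, 2), 166) = 249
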